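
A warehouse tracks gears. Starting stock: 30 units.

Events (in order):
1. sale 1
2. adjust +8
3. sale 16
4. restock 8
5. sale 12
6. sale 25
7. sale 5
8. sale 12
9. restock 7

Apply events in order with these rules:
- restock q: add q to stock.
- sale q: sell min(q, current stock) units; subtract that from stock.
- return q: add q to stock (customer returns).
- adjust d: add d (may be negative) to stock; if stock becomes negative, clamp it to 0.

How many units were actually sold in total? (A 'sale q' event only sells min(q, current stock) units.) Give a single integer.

Processing events:
Start: stock = 30
  Event 1 (sale 1): sell min(1,30)=1. stock: 30 - 1 = 29. total_sold = 1
  Event 2 (adjust +8): 29 + 8 = 37
  Event 3 (sale 16): sell min(16,37)=16. stock: 37 - 16 = 21. total_sold = 17
  Event 4 (restock 8): 21 + 8 = 29
  Event 5 (sale 12): sell min(12,29)=12. stock: 29 - 12 = 17. total_sold = 29
  Event 6 (sale 25): sell min(25,17)=17. stock: 17 - 17 = 0. total_sold = 46
  Event 7 (sale 5): sell min(5,0)=0. stock: 0 - 0 = 0. total_sold = 46
  Event 8 (sale 12): sell min(12,0)=0. stock: 0 - 0 = 0. total_sold = 46
  Event 9 (restock 7): 0 + 7 = 7
Final: stock = 7, total_sold = 46

Answer: 46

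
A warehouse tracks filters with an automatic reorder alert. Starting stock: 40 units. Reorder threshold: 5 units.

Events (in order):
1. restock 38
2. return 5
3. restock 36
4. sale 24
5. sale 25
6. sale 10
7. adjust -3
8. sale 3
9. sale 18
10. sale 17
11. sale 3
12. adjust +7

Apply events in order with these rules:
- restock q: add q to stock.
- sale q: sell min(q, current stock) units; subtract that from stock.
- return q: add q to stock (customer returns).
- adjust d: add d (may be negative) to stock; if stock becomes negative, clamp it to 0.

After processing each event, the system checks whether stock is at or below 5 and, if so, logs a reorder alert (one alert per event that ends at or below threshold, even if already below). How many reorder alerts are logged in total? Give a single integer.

Processing events:
Start: stock = 40
  Event 1 (restock 38): 40 + 38 = 78
  Event 2 (return 5): 78 + 5 = 83
  Event 3 (restock 36): 83 + 36 = 119
  Event 4 (sale 24): sell min(24,119)=24. stock: 119 - 24 = 95. total_sold = 24
  Event 5 (sale 25): sell min(25,95)=25. stock: 95 - 25 = 70. total_sold = 49
  Event 6 (sale 10): sell min(10,70)=10. stock: 70 - 10 = 60. total_sold = 59
  Event 7 (adjust -3): 60 + -3 = 57
  Event 8 (sale 3): sell min(3,57)=3. stock: 57 - 3 = 54. total_sold = 62
  Event 9 (sale 18): sell min(18,54)=18. stock: 54 - 18 = 36. total_sold = 80
  Event 10 (sale 17): sell min(17,36)=17. stock: 36 - 17 = 19. total_sold = 97
  Event 11 (sale 3): sell min(3,19)=3. stock: 19 - 3 = 16. total_sold = 100
  Event 12 (adjust +7): 16 + 7 = 23
Final: stock = 23, total_sold = 100

Checking against threshold 5:
  After event 1: stock=78 > 5
  After event 2: stock=83 > 5
  After event 3: stock=119 > 5
  After event 4: stock=95 > 5
  After event 5: stock=70 > 5
  After event 6: stock=60 > 5
  After event 7: stock=57 > 5
  After event 8: stock=54 > 5
  After event 9: stock=36 > 5
  After event 10: stock=19 > 5
  After event 11: stock=16 > 5
  After event 12: stock=23 > 5
Alert events: []. Count = 0

Answer: 0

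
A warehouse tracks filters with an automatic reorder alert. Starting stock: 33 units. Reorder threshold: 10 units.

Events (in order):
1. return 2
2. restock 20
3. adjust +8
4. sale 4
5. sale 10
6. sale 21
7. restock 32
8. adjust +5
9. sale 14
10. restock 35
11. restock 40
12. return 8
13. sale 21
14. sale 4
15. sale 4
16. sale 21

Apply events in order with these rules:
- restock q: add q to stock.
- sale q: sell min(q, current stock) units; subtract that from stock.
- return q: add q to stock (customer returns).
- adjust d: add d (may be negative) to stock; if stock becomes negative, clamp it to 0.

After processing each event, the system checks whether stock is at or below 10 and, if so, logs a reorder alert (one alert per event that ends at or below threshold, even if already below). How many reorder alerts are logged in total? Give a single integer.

Processing events:
Start: stock = 33
  Event 1 (return 2): 33 + 2 = 35
  Event 2 (restock 20): 35 + 20 = 55
  Event 3 (adjust +8): 55 + 8 = 63
  Event 4 (sale 4): sell min(4,63)=4. stock: 63 - 4 = 59. total_sold = 4
  Event 5 (sale 10): sell min(10,59)=10. stock: 59 - 10 = 49. total_sold = 14
  Event 6 (sale 21): sell min(21,49)=21. stock: 49 - 21 = 28. total_sold = 35
  Event 7 (restock 32): 28 + 32 = 60
  Event 8 (adjust +5): 60 + 5 = 65
  Event 9 (sale 14): sell min(14,65)=14. stock: 65 - 14 = 51. total_sold = 49
  Event 10 (restock 35): 51 + 35 = 86
  Event 11 (restock 40): 86 + 40 = 126
  Event 12 (return 8): 126 + 8 = 134
  Event 13 (sale 21): sell min(21,134)=21. stock: 134 - 21 = 113. total_sold = 70
  Event 14 (sale 4): sell min(4,113)=4. stock: 113 - 4 = 109. total_sold = 74
  Event 15 (sale 4): sell min(4,109)=4. stock: 109 - 4 = 105. total_sold = 78
  Event 16 (sale 21): sell min(21,105)=21. stock: 105 - 21 = 84. total_sold = 99
Final: stock = 84, total_sold = 99

Checking against threshold 10:
  After event 1: stock=35 > 10
  After event 2: stock=55 > 10
  After event 3: stock=63 > 10
  After event 4: stock=59 > 10
  After event 5: stock=49 > 10
  After event 6: stock=28 > 10
  After event 7: stock=60 > 10
  After event 8: stock=65 > 10
  After event 9: stock=51 > 10
  After event 10: stock=86 > 10
  After event 11: stock=126 > 10
  After event 12: stock=134 > 10
  After event 13: stock=113 > 10
  After event 14: stock=109 > 10
  After event 15: stock=105 > 10
  After event 16: stock=84 > 10
Alert events: []. Count = 0

Answer: 0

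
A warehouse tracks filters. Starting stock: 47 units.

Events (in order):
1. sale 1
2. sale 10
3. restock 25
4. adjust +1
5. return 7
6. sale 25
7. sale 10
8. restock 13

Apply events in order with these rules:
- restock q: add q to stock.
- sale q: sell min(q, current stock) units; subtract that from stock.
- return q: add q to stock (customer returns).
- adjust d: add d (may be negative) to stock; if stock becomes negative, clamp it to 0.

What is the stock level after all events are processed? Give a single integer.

Answer: 47

Derivation:
Processing events:
Start: stock = 47
  Event 1 (sale 1): sell min(1,47)=1. stock: 47 - 1 = 46. total_sold = 1
  Event 2 (sale 10): sell min(10,46)=10. stock: 46 - 10 = 36. total_sold = 11
  Event 3 (restock 25): 36 + 25 = 61
  Event 4 (adjust +1): 61 + 1 = 62
  Event 5 (return 7): 62 + 7 = 69
  Event 6 (sale 25): sell min(25,69)=25. stock: 69 - 25 = 44. total_sold = 36
  Event 7 (sale 10): sell min(10,44)=10. stock: 44 - 10 = 34. total_sold = 46
  Event 8 (restock 13): 34 + 13 = 47
Final: stock = 47, total_sold = 46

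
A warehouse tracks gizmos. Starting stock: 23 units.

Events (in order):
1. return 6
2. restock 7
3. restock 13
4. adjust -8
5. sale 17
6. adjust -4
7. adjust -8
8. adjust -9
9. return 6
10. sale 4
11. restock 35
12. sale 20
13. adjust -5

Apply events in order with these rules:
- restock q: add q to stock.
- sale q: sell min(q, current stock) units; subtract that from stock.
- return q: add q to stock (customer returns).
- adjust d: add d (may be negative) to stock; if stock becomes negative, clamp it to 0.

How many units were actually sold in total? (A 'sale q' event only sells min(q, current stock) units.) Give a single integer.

Processing events:
Start: stock = 23
  Event 1 (return 6): 23 + 6 = 29
  Event 2 (restock 7): 29 + 7 = 36
  Event 3 (restock 13): 36 + 13 = 49
  Event 4 (adjust -8): 49 + -8 = 41
  Event 5 (sale 17): sell min(17,41)=17. stock: 41 - 17 = 24. total_sold = 17
  Event 6 (adjust -4): 24 + -4 = 20
  Event 7 (adjust -8): 20 + -8 = 12
  Event 8 (adjust -9): 12 + -9 = 3
  Event 9 (return 6): 3 + 6 = 9
  Event 10 (sale 4): sell min(4,9)=4. stock: 9 - 4 = 5. total_sold = 21
  Event 11 (restock 35): 5 + 35 = 40
  Event 12 (sale 20): sell min(20,40)=20. stock: 40 - 20 = 20. total_sold = 41
  Event 13 (adjust -5): 20 + -5 = 15
Final: stock = 15, total_sold = 41

Answer: 41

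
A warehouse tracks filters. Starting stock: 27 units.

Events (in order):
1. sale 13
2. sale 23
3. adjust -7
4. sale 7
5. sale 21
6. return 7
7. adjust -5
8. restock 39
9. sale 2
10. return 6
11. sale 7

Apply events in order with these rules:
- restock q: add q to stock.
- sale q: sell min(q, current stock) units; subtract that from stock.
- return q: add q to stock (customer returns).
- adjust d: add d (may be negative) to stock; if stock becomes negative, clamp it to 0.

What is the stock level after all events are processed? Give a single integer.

Processing events:
Start: stock = 27
  Event 1 (sale 13): sell min(13,27)=13. stock: 27 - 13 = 14. total_sold = 13
  Event 2 (sale 23): sell min(23,14)=14. stock: 14 - 14 = 0. total_sold = 27
  Event 3 (adjust -7): 0 + -7 = 0 (clamped to 0)
  Event 4 (sale 7): sell min(7,0)=0. stock: 0 - 0 = 0. total_sold = 27
  Event 5 (sale 21): sell min(21,0)=0. stock: 0 - 0 = 0. total_sold = 27
  Event 6 (return 7): 0 + 7 = 7
  Event 7 (adjust -5): 7 + -5 = 2
  Event 8 (restock 39): 2 + 39 = 41
  Event 9 (sale 2): sell min(2,41)=2. stock: 41 - 2 = 39. total_sold = 29
  Event 10 (return 6): 39 + 6 = 45
  Event 11 (sale 7): sell min(7,45)=7. stock: 45 - 7 = 38. total_sold = 36
Final: stock = 38, total_sold = 36

Answer: 38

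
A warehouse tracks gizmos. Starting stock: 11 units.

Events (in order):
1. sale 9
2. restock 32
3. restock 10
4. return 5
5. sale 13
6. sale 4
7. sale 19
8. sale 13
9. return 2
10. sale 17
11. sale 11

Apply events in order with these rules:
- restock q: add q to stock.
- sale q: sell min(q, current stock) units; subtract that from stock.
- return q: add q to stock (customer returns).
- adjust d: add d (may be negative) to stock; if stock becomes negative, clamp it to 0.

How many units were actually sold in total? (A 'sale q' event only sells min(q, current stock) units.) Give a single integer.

Answer: 60

Derivation:
Processing events:
Start: stock = 11
  Event 1 (sale 9): sell min(9,11)=9. stock: 11 - 9 = 2. total_sold = 9
  Event 2 (restock 32): 2 + 32 = 34
  Event 3 (restock 10): 34 + 10 = 44
  Event 4 (return 5): 44 + 5 = 49
  Event 5 (sale 13): sell min(13,49)=13. stock: 49 - 13 = 36. total_sold = 22
  Event 6 (sale 4): sell min(4,36)=4. stock: 36 - 4 = 32. total_sold = 26
  Event 7 (sale 19): sell min(19,32)=19. stock: 32 - 19 = 13. total_sold = 45
  Event 8 (sale 13): sell min(13,13)=13. stock: 13 - 13 = 0. total_sold = 58
  Event 9 (return 2): 0 + 2 = 2
  Event 10 (sale 17): sell min(17,2)=2. stock: 2 - 2 = 0. total_sold = 60
  Event 11 (sale 11): sell min(11,0)=0. stock: 0 - 0 = 0. total_sold = 60
Final: stock = 0, total_sold = 60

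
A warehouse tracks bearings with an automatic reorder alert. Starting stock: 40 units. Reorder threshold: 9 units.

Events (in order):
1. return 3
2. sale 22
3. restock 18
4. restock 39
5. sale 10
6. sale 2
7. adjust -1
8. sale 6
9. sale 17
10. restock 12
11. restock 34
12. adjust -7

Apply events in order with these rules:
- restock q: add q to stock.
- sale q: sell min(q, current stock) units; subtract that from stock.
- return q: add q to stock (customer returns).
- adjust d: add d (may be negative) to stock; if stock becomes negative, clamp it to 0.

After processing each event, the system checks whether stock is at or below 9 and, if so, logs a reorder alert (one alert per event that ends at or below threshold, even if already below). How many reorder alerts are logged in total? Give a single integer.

Answer: 0

Derivation:
Processing events:
Start: stock = 40
  Event 1 (return 3): 40 + 3 = 43
  Event 2 (sale 22): sell min(22,43)=22. stock: 43 - 22 = 21. total_sold = 22
  Event 3 (restock 18): 21 + 18 = 39
  Event 4 (restock 39): 39 + 39 = 78
  Event 5 (sale 10): sell min(10,78)=10. stock: 78 - 10 = 68. total_sold = 32
  Event 6 (sale 2): sell min(2,68)=2. stock: 68 - 2 = 66. total_sold = 34
  Event 7 (adjust -1): 66 + -1 = 65
  Event 8 (sale 6): sell min(6,65)=6. stock: 65 - 6 = 59. total_sold = 40
  Event 9 (sale 17): sell min(17,59)=17. stock: 59 - 17 = 42. total_sold = 57
  Event 10 (restock 12): 42 + 12 = 54
  Event 11 (restock 34): 54 + 34 = 88
  Event 12 (adjust -7): 88 + -7 = 81
Final: stock = 81, total_sold = 57

Checking against threshold 9:
  After event 1: stock=43 > 9
  After event 2: stock=21 > 9
  After event 3: stock=39 > 9
  After event 4: stock=78 > 9
  After event 5: stock=68 > 9
  After event 6: stock=66 > 9
  After event 7: stock=65 > 9
  After event 8: stock=59 > 9
  After event 9: stock=42 > 9
  After event 10: stock=54 > 9
  After event 11: stock=88 > 9
  After event 12: stock=81 > 9
Alert events: []. Count = 0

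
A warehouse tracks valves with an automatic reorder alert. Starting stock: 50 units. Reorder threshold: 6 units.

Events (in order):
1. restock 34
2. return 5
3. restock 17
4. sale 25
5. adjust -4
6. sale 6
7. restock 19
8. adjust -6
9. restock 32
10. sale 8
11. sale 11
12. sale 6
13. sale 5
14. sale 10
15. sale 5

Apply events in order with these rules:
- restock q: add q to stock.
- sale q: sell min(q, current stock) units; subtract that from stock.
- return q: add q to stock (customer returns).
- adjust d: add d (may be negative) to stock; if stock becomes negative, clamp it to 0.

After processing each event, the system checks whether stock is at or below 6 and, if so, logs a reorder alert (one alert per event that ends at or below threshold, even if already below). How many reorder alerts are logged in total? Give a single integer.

Answer: 0

Derivation:
Processing events:
Start: stock = 50
  Event 1 (restock 34): 50 + 34 = 84
  Event 2 (return 5): 84 + 5 = 89
  Event 3 (restock 17): 89 + 17 = 106
  Event 4 (sale 25): sell min(25,106)=25. stock: 106 - 25 = 81. total_sold = 25
  Event 5 (adjust -4): 81 + -4 = 77
  Event 6 (sale 6): sell min(6,77)=6. stock: 77 - 6 = 71. total_sold = 31
  Event 7 (restock 19): 71 + 19 = 90
  Event 8 (adjust -6): 90 + -6 = 84
  Event 9 (restock 32): 84 + 32 = 116
  Event 10 (sale 8): sell min(8,116)=8. stock: 116 - 8 = 108. total_sold = 39
  Event 11 (sale 11): sell min(11,108)=11. stock: 108 - 11 = 97. total_sold = 50
  Event 12 (sale 6): sell min(6,97)=6. stock: 97 - 6 = 91. total_sold = 56
  Event 13 (sale 5): sell min(5,91)=5. stock: 91 - 5 = 86. total_sold = 61
  Event 14 (sale 10): sell min(10,86)=10. stock: 86 - 10 = 76. total_sold = 71
  Event 15 (sale 5): sell min(5,76)=5. stock: 76 - 5 = 71. total_sold = 76
Final: stock = 71, total_sold = 76

Checking against threshold 6:
  After event 1: stock=84 > 6
  After event 2: stock=89 > 6
  After event 3: stock=106 > 6
  After event 4: stock=81 > 6
  After event 5: stock=77 > 6
  After event 6: stock=71 > 6
  After event 7: stock=90 > 6
  After event 8: stock=84 > 6
  After event 9: stock=116 > 6
  After event 10: stock=108 > 6
  After event 11: stock=97 > 6
  After event 12: stock=91 > 6
  After event 13: stock=86 > 6
  After event 14: stock=76 > 6
  After event 15: stock=71 > 6
Alert events: []. Count = 0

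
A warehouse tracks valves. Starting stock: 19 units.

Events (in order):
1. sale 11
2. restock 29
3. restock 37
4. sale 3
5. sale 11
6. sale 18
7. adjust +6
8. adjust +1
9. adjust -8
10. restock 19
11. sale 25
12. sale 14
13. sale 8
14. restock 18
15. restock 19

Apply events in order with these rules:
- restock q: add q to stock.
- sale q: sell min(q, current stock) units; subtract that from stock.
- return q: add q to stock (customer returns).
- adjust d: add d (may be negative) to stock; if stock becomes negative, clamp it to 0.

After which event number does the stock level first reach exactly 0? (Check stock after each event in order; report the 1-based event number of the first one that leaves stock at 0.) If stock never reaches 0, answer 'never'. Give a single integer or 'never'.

Answer: never

Derivation:
Processing events:
Start: stock = 19
  Event 1 (sale 11): sell min(11,19)=11. stock: 19 - 11 = 8. total_sold = 11
  Event 2 (restock 29): 8 + 29 = 37
  Event 3 (restock 37): 37 + 37 = 74
  Event 4 (sale 3): sell min(3,74)=3. stock: 74 - 3 = 71. total_sold = 14
  Event 5 (sale 11): sell min(11,71)=11. stock: 71 - 11 = 60. total_sold = 25
  Event 6 (sale 18): sell min(18,60)=18. stock: 60 - 18 = 42. total_sold = 43
  Event 7 (adjust +6): 42 + 6 = 48
  Event 8 (adjust +1): 48 + 1 = 49
  Event 9 (adjust -8): 49 + -8 = 41
  Event 10 (restock 19): 41 + 19 = 60
  Event 11 (sale 25): sell min(25,60)=25. stock: 60 - 25 = 35. total_sold = 68
  Event 12 (sale 14): sell min(14,35)=14. stock: 35 - 14 = 21. total_sold = 82
  Event 13 (sale 8): sell min(8,21)=8. stock: 21 - 8 = 13. total_sold = 90
  Event 14 (restock 18): 13 + 18 = 31
  Event 15 (restock 19): 31 + 19 = 50
Final: stock = 50, total_sold = 90

Stock never reaches 0.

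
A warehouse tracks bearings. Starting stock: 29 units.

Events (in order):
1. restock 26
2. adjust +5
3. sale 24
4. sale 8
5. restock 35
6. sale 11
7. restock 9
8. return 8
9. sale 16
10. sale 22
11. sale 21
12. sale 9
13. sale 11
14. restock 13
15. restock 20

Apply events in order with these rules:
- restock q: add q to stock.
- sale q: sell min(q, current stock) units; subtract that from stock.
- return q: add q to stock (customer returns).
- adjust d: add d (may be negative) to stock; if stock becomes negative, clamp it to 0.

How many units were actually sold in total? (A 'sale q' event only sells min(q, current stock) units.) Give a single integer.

Processing events:
Start: stock = 29
  Event 1 (restock 26): 29 + 26 = 55
  Event 2 (adjust +5): 55 + 5 = 60
  Event 3 (sale 24): sell min(24,60)=24. stock: 60 - 24 = 36. total_sold = 24
  Event 4 (sale 8): sell min(8,36)=8. stock: 36 - 8 = 28. total_sold = 32
  Event 5 (restock 35): 28 + 35 = 63
  Event 6 (sale 11): sell min(11,63)=11. stock: 63 - 11 = 52. total_sold = 43
  Event 7 (restock 9): 52 + 9 = 61
  Event 8 (return 8): 61 + 8 = 69
  Event 9 (sale 16): sell min(16,69)=16. stock: 69 - 16 = 53. total_sold = 59
  Event 10 (sale 22): sell min(22,53)=22. stock: 53 - 22 = 31. total_sold = 81
  Event 11 (sale 21): sell min(21,31)=21. stock: 31 - 21 = 10. total_sold = 102
  Event 12 (sale 9): sell min(9,10)=9. stock: 10 - 9 = 1. total_sold = 111
  Event 13 (sale 11): sell min(11,1)=1. stock: 1 - 1 = 0. total_sold = 112
  Event 14 (restock 13): 0 + 13 = 13
  Event 15 (restock 20): 13 + 20 = 33
Final: stock = 33, total_sold = 112

Answer: 112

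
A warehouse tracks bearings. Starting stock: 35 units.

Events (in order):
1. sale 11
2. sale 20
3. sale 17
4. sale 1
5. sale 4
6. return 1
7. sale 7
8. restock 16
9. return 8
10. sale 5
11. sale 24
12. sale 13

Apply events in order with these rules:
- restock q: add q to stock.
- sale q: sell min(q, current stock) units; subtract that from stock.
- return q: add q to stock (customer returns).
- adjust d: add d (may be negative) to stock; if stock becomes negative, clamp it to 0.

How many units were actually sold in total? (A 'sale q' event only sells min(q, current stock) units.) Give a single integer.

Processing events:
Start: stock = 35
  Event 1 (sale 11): sell min(11,35)=11. stock: 35 - 11 = 24. total_sold = 11
  Event 2 (sale 20): sell min(20,24)=20. stock: 24 - 20 = 4. total_sold = 31
  Event 3 (sale 17): sell min(17,4)=4. stock: 4 - 4 = 0. total_sold = 35
  Event 4 (sale 1): sell min(1,0)=0. stock: 0 - 0 = 0. total_sold = 35
  Event 5 (sale 4): sell min(4,0)=0. stock: 0 - 0 = 0. total_sold = 35
  Event 6 (return 1): 0 + 1 = 1
  Event 7 (sale 7): sell min(7,1)=1. stock: 1 - 1 = 0. total_sold = 36
  Event 8 (restock 16): 0 + 16 = 16
  Event 9 (return 8): 16 + 8 = 24
  Event 10 (sale 5): sell min(5,24)=5. stock: 24 - 5 = 19. total_sold = 41
  Event 11 (sale 24): sell min(24,19)=19. stock: 19 - 19 = 0. total_sold = 60
  Event 12 (sale 13): sell min(13,0)=0. stock: 0 - 0 = 0. total_sold = 60
Final: stock = 0, total_sold = 60

Answer: 60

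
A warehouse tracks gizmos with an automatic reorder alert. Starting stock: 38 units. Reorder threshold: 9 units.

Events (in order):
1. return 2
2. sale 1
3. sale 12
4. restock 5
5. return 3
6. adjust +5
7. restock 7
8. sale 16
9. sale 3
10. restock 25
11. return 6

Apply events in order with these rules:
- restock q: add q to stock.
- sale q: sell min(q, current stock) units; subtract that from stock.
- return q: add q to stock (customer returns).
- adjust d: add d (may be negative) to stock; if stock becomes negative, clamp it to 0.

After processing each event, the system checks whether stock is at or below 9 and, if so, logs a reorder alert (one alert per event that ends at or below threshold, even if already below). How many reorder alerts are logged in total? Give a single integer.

Answer: 0

Derivation:
Processing events:
Start: stock = 38
  Event 1 (return 2): 38 + 2 = 40
  Event 2 (sale 1): sell min(1,40)=1. stock: 40 - 1 = 39. total_sold = 1
  Event 3 (sale 12): sell min(12,39)=12. stock: 39 - 12 = 27. total_sold = 13
  Event 4 (restock 5): 27 + 5 = 32
  Event 5 (return 3): 32 + 3 = 35
  Event 6 (adjust +5): 35 + 5 = 40
  Event 7 (restock 7): 40 + 7 = 47
  Event 8 (sale 16): sell min(16,47)=16. stock: 47 - 16 = 31. total_sold = 29
  Event 9 (sale 3): sell min(3,31)=3. stock: 31 - 3 = 28. total_sold = 32
  Event 10 (restock 25): 28 + 25 = 53
  Event 11 (return 6): 53 + 6 = 59
Final: stock = 59, total_sold = 32

Checking against threshold 9:
  After event 1: stock=40 > 9
  After event 2: stock=39 > 9
  After event 3: stock=27 > 9
  After event 4: stock=32 > 9
  After event 5: stock=35 > 9
  After event 6: stock=40 > 9
  After event 7: stock=47 > 9
  After event 8: stock=31 > 9
  After event 9: stock=28 > 9
  After event 10: stock=53 > 9
  After event 11: stock=59 > 9
Alert events: []. Count = 0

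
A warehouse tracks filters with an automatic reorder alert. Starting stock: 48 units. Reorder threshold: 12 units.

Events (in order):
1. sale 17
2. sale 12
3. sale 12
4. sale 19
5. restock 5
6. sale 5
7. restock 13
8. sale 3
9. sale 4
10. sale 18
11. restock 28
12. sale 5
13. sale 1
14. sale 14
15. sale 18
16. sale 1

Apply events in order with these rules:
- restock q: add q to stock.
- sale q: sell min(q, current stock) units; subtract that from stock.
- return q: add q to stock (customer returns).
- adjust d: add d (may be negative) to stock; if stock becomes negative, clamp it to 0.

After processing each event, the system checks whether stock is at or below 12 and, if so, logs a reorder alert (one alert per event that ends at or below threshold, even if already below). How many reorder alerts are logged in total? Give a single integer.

Answer: 10

Derivation:
Processing events:
Start: stock = 48
  Event 1 (sale 17): sell min(17,48)=17. stock: 48 - 17 = 31. total_sold = 17
  Event 2 (sale 12): sell min(12,31)=12. stock: 31 - 12 = 19. total_sold = 29
  Event 3 (sale 12): sell min(12,19)=12. stock: 19 - 12 = 7. total_sold = 41
  Event 4 (sale 19): sell min(19,7)=7. stock: 7 - 7 = 0. total_sold = 48
  Event 5 (restock 5): 0 + 5 = 5
  Event 6 (sale 5): sell min(5,5)=5. stock: 5 - 5 = 0. total_sold = 53
  Event 7 (restock 13): 0 + 13 = 13
  Event 8 (sale 3): sell min(3,13)=3. stock: 13 - 3 = 10. total_sold = 56
  Event 9 (sale 4): sell min(4,10)=4. stock: 10 - 4 = 6. total_sold = 60
  Event 10 (sale 18): sell min(18,6)=6. stock: 6 - 6 = 0. total_sold = 66
  Event 11 (restock 28): 0 + 28 = 28
  Event 12 (sale 5): sell min(5,28)=5. stock: 28 - 5 = 23. total_sold = 71
  Event 13 (sale 1): sell min(1,23)=1. stock: 23 - 1 = 22. total_sold = 72
  Event 14 (sale 14): sell min(14,22)=14. stock: 22 - 14 = 8. total_sold = 86
  Event 15 (sale 18): sell min(18,8)=8. stock: 8 - 8 = 0. total_sold = 94
  Event 16 (sale 1): sell min(1,0)=0. stock: 0 - 0 = 0. total_sold = 94
Final: stock = 0, total_sold = 94

Checking against threshold 12:
  After event 1: stock=31 > 12
  After event 2: stock=19 > 12
  After event 3: stock=7 <= 12 -> ALERT
  After event 4: stock=0 <= 12 -> ALERT
  After event 5: stock=5 <= 12 -> ALERT
  After event 6: stock=0 <= 12 -> ALERT
  After event 7: stock=13 > 12
  After event 8: stock=10 <= 12 -> ALERT
  After event 9: stock=6 <= 12 -> ALERT
  After event 10: stock=0 <= 12 -> ALERT
  After event 11: stock=28 > 12
  After event 12: stock=23 > 12
  After event 13: stock=22 > 12
  After event 14: stock=8 <= 12 -> ALERT
  After event 15: stock=0 <= 12 -> ALERT
  After event 16: stock=0 <= 12 -> ALERT
Alert events: [3, 4, 5, 6, 8, 9, 10, 14, 15, 16]. Count = 10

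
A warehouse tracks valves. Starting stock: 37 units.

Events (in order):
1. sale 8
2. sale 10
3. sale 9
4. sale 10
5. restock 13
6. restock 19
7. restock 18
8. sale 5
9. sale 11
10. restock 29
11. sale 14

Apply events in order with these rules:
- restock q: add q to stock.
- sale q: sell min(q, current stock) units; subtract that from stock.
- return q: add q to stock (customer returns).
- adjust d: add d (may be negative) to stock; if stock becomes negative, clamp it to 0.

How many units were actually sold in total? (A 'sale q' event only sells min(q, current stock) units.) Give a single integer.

Answer: 67

Derivation:
Processing events:
Start: stock = 37
  Event 1 (sale 8): sell min(8,37)=8. stock: 37 - 8 = 29. total_sold = 8
  Event 2 (sale 10): sell min(10,29)=10. stock: 29 - 10 = 19. total_sold = 18
  Event 3 (sale 9): sell min(9,19)=9. stock: 19 - 9 = 10. total_sold = 27
  Event 4 (sale 10): sell min(10,10)=10. stock: 10 - 10 = 0. total_sold = 37
  Event 5 (restock 13): 0 + 13 = 13
  Event 6 (restock 19): 13 + 19 = 32
  Event 7 (restock 18): 32 + 18 = 50
  Event 8 (sale 5): sell min(5,50)=5. stock: 50 - 5 = 45. total_sold = 42
  Event 9 (sale 11): sell min(11,45)=11. stock: 45 - 11 = 34. total_sold = 53
  Event 10 (restock 29): 34 + 29 = 63
  Event 11 (sale 14): sell min(14,63)=14. stock: 63 - 14 = 49. total_sold = 67
Final: stock = 49, total_sold = 67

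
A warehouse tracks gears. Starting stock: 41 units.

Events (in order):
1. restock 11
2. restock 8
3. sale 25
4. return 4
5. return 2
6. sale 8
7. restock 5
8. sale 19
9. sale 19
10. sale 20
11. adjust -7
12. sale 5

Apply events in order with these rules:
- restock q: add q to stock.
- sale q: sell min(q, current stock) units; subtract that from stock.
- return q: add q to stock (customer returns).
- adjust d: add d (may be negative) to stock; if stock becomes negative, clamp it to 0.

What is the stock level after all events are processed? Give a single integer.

Processing events:
Start: stock = 41
  Event 1 (restock 11): 41 + 11 = 52
  Event 2 (restock 8): 52 + 8 = 60
  Event 3 (sale 25): sell min(25,60)=25. stock: 60 - 25 = 35. total_sold = 25
  Event 4 (return 4): 35 + 4 = 39
  Event 5 (return 2): 39 + 2 = 41
  Event 6 (sale 8): sell min(8,41)=8. stock: 41 - 8 = 33. total_sold = 33
  Event 7 (restock 5): 33 + 5 = 38
  Event 8 (sale 19): sell min(19,38)=19. stock: 38 - 19 = 19. total_sold = 52
  Event 9 (sale 19): sell min(19,19)=19. stock: 19 - 19 = 0. total_sold = 71
  Event 10 (sale 20): sell min(20,0)=0. stock: 0 - 0 = 0. total_sold = 71
  Event 11 (adjust -7): 0 + -7 = 0 (clamped to 0)
  Event 12 (sale 5): sell min(5,0)=0. stock: 0 - 0 = 0. total_sold = 71
Final: stock = 0, total_sold = 71

Answer: 0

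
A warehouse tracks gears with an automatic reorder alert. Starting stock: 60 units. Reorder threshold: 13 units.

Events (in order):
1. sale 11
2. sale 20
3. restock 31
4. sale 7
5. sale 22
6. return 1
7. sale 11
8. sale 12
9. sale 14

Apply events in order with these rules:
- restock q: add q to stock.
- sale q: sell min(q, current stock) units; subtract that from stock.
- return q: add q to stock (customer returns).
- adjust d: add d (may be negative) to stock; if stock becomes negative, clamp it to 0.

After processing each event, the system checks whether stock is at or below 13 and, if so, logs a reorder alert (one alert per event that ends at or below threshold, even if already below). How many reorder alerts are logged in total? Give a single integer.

Answer: 2

Derivation:
Processing events:
Start: stock = 60
  Event 1 (sale 11): sell min(11,60)=11. stock: 60 - 11 = 49. total_sold = 11
  Event 2 (sale 20): sell min(20,49)=20. stock: 49 - 20 = 29. total_sold = 31
  Event 3 (restock 31): 29 + 31 = 60
  Event 4 (sale 7): sell min(7,60)=7. stock: 60 - 7 = 53. total_sold = 38
  Event 5 (sale 22): sell min(22,53)=22. stock: 53 - 22 = 31. total_sold = 60
  Event 6 (return 1): 31 + 1 = 32
  Event 7 (sale 11): sell min(11,32)=11. stock: 32 - 11 = 21. total_sold = 71
  Event 8 (sale 12): sell min(12,21)=12. stock: 21 - 12 = 9. total_sold = 83
  Event 9 (sale 14): sell min(14,9)=9. stock: 9 - 9 = 0. total_sold = 92
Final: stock = 0, total_sold = 92

Checking against threshold 13:
  After event 1: stock=49 > 13
  After event 2: stock=29 > 13
  After event 3: stock=60 > 13
  After event 4: stock=53 > 13
  After event 5: stock=31 > 13
  After event 6: stock=32 > 13
  After event 7: stock=21 > 13
  After event 8: stock=9 <= 13 -> ALERT
  After event 9: stock=0 <= 13 -> ALERT
Alert events: [8, 9]. Count = 2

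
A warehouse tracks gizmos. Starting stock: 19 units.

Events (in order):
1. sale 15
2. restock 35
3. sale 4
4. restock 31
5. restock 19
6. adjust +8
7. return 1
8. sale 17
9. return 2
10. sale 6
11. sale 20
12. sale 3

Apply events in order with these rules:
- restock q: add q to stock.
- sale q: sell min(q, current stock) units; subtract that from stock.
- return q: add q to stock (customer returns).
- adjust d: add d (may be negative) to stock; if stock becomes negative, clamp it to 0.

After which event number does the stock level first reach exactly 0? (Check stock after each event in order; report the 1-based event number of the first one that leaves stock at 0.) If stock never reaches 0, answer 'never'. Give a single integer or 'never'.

Processing events:
Start: stock = 19
  Event 1 (sale 15): sell min(15,19)=15. stock: 19 - 15 = 4. total_sold = 15
  Event 2 (restock 35): 4 + 35 = 39
  Event 3 (sale 4): sell min(4,39)=4. stock: 39 - 4 = 35. total_sold = 19
  Event 4 (restock 31): 35 + 31 = 66
  Event 5 (restock 19): 66 + 19 = 85
  Event 6 (adjust +8): 85 + 8 = 93
  Event 7 (return 1): 93 + 1 = 94
  Event 8 (sale 17): sell min(17,94)=17. stock: 94 - 17 = 77. total_sold = 36
  Event 9 (return 2): 77 + 2 = 79
  Event 10 (sale 6): sell min(6,79)=6. stock: 79 - 6 = 73. total_sold = 42
  Event 11 (sale 20): sell min(20,73)=20. stock: 73 - 20 = 53. total_sold = 62
  Event 12 (sale 3): sell min(3,53)=3. stock: 53 - 3 = 50. total_sold = 65
Final: stock = 50, total_sold = 65

Stock never reaches 0.

Answer: never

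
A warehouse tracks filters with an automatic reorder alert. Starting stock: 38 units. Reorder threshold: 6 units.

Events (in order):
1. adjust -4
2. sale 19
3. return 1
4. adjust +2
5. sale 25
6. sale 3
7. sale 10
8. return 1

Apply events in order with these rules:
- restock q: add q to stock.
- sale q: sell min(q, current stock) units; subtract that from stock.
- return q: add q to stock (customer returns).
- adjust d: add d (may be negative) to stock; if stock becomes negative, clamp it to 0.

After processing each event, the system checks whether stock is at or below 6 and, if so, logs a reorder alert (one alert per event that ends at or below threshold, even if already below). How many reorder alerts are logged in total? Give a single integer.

Answer: 4

Derivation:
Processing events:
Start: stock = 38
  Event 1 (adjust -4): 38 + -4 = 34
  Event 2 (sale 19): sell min(19,34)=19. stock: 34 - 19 = 15. total_sold = 19
  Event 3 (return 1): 15 + 1 = 16
  Event 4 (adjust +2): 16 + 2 = 18
  Event 5 (sale 25): sell min(25,18)=18. stock: 18 - 18 = 0. total_sold = 37
  Event 6 (sale 3): sell min(3,0)=0. stock: 0 - 0 = 0. total_sold = 37
  Event 7 (sale 10): sell min(10,0)=0. stock: 0 - 0 = 0. total_sold = 37
  Event 8 (return 1): 0 + 1 = 1
Final: stock = 1, total_sold = 37

Checking against threshold 6:
  After event 1: stock=34 > 6
  After event 2: stock=15 > 6
  After event 3: stock=16 > 6
  After event 4: stock=18 > 6
  After event 5: stock=0 <= 6 -> ALERT
  After event 6: stock=0 <= 6 -> ALERT
  After event 7: stock=0 <= 6 -> ALERT
  After event 8: stock=1 <= 6 -> ALERT
Alert events: [5, 6, 7, 8]. Count = 4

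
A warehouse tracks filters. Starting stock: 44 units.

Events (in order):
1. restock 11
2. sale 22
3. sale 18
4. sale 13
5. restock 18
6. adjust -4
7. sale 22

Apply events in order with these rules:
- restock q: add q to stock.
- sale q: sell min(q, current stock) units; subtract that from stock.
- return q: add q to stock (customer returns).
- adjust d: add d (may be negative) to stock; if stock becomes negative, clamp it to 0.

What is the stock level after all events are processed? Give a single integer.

Answer: 0

Derivation:
Processing events:
Start: stock = 44
  Event 1 (restock 11): 44 + 11 = 55
  Event 2 (sale 22): sell min(22,55)=22. stock: 55 - 22 = 33. total_sold = 22
  Event 3 (sale 18): sell min(18,33)=18. stock: 33 - 18 = 15. total_sold = 40
  Event 4 (sale 13): sell min(13,15)=13. stock: 15 - 13 = 2. total_sold = 53
  Event 5 (restock 18): 2 + 18 = 20
  Event 6 (adjust -4): 20 + -4 = 16
  Event 7 (sale 22): sell min(22,16)=16. stock: 16 - 16 = 0. total_sold = 69
Final: stock = 0, total_sold = 69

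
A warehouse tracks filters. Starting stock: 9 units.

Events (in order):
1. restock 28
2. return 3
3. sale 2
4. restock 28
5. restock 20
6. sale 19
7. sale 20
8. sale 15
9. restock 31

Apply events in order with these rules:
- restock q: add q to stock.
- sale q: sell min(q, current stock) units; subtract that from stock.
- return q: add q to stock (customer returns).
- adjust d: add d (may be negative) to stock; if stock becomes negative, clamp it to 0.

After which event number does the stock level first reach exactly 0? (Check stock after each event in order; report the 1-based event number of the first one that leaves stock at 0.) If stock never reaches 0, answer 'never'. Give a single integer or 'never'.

Answer: never

Derivation:
Processing events:
Start: stock = 9
  Event 1 (restock 28): 9 + 28 = 37
  Event 2 (return 3): 37 + 3 = 40
  Event 3 (sale 2): sell min(2,40)=2. stock: 40 - 2 = 38. total_sold = 2
  Event 4 (restock 28): 38 + 28 = 66
  Event 5 (restock 20): 66 + 20 = 86
  Event 6 (sale 19): sell min(19,86)=19. stock: 86 - 19 = 67. total_sold = 21
  Event 7 (sale 20): sell min(20,67)=20. stock: 67 - 20 = 47. total_sold = 41
  Event 8 (sale 15): sell min(15,47)=15. stock: 47 - 15 = 32. total_sold = 56
  Event 9 (restock 31): 32 + 31 = 63
Final: stock = 63, total_sold = 56

Stock never reaches 0.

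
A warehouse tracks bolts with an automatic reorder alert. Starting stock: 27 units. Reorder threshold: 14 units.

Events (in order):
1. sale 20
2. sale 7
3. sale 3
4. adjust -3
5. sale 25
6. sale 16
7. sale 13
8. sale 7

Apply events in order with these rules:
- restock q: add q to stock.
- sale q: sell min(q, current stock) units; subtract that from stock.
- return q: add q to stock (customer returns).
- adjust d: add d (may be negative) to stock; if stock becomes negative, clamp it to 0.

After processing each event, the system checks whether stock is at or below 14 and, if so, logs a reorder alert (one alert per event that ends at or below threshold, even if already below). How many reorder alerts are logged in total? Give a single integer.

Processing events:
Start: stock = 27
  Event 1 (sale 20): sell min(20,27)=20. stock: 27 - 20 = 7. total_sold = 20
  Event 2 (sale 7): sell min(7,7)=7. stock: 7 - 7 = 0. total_sold = 27
  Event 3 (sale 3): sell min(3,0)=0. stock: 0 - 0 = 0. total_sold = 27
  Event 4 (adjust -3): 0 + -3 = 0 (clamped to 0)
  Event 5 (sale 25): sell min(25,0)=0. stock: 0 - 0 = 0. total_sold = 27
  Event 6 (sale 16): sell min(16,0)=0. stock: 0 - 0 = 0. total_sold = 27
  Event 7 (sale 13): sell min(13,0)=0. stock: 0 - 0 = 0. total_sold = 27
  Event 8 (sale 7): sell min(7,0)=0. stock: 0 - 0 = 0. total_sold = 27
Final: stock = 0, total_sold = 27

Checking against threshold 14:
  After event 1: stock=7 <= 14 -> ALERT
  After event 2: stock=0 <= 14 -> ALERT
  After event 3: stock=0 <= 14 -> ALERT
  After event 4: stock=0 <= 14 -> ALERT
  After event 5: stock=0 <= 14 -> ALERT
  After event 6: stock=0 <= 14 -> ALERT
  After event 7: stock=0 <= 14 -> ALERT
  After event 8: stock=0 <= 14 -> ALERT
Alert events: [1, 2, 3, 4, 5, 6, 7, 8]. Count = 8

Answer: 8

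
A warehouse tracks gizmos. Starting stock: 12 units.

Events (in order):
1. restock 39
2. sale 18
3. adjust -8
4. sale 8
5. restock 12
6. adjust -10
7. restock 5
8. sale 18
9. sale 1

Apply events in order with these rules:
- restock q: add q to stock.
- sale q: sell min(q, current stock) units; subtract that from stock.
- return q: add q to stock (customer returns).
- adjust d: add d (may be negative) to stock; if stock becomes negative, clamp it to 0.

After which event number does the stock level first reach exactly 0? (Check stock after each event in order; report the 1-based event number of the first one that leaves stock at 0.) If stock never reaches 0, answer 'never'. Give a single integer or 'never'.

Answer: never

Derivation:
Processing events:
Start: stock = 12
  Event 1 (restock 39): 12 + 39 = 51
  Event 2 (sale 18): sell min(18,51)=18. stock: 51 - 18 = 33. total_sold = 18
  Event 3 (adjust -8): 33 + -8 = 25
  Event 4 (sale 8): sell min(8,25)=8. stock: 25 - 8 = 17. total_sold = 26
  Event 5 (restock 12): 17 + 12 = 29
  Event 6 (adjust -10): 29 + -10 = 19
  Event 7 (restock 5): 19 + 5 = 24
  Event 8 (sale 18): sell min(18,24)=18. stock: 24 - 18 = 6. total_sold = 44
  Event 9 (sale 1): sell min(1,6)=1. stock: 6 - 1 = 5. total_sold = 45
Final: stock = 5, total_sold = 45

Stock never reaches 0.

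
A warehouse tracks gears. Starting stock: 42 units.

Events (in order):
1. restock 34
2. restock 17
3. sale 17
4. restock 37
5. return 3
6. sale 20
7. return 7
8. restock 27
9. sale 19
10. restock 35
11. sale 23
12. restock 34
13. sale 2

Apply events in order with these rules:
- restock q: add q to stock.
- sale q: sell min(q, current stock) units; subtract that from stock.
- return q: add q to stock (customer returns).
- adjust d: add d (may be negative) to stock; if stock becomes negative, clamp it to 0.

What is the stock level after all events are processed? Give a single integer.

Processing events:
Start: stock = 42
  Event 1 (restock 34): 42 + 34 = 76
  Event 2 (restock 17): 76 + 17 = 93
  Event 3 (sale 17): sell min(17,93)=17. stock: 93 - 17 = 76. total_sold = 17
  Event 4 (restock 37): 76 + 37 = 113
  Event 5 (return 3): 113 + 3 = 116
  Event 6 (sale 20): sell min(20,116)=20. stock: 116 - 20 = 96. total_sold = 37
  Event 7 (return 7): 96 + 7 = 103
  Event 8 (restock 27): 103 + 27 = 130
  Event 9 (sale 19): sell min(19,130)=19. stock: 130 - 19 = 111. total_sold = 56
  Event 10 (restock 35): 111 + 35 = 146
  Event 11 (sale 23): sell min(23,146)=23. stock: 146 - 23 = 123. total_sold = 79
  Event 12 (restock 34): 123 + 34 = 157
  Event 13 (sale 2): sell min(2,157)=2. stock: 157 - 2 = 155. total_sold = 81
Final: stock = 155, total_sold = 81

Answer: 155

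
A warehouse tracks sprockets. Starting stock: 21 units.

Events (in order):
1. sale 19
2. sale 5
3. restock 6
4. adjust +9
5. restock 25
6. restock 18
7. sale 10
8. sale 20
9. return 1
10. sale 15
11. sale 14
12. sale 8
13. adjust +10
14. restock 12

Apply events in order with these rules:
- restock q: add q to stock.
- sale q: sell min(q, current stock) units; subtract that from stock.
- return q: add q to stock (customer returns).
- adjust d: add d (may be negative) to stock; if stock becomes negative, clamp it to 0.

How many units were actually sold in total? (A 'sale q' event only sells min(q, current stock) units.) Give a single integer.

Answer: 80

Derivation:
Processing events:
Start: stock = 21
  Event 1 (sale 19): sell min(19,21)=19. stock: 21 - 19 = 2. total_sold = 19
  Event 2 (sale 5): sell min(5,2)=2. stock: 2 - 2 = 0. total_sold = 21
  Event 3 (restock 6): 0 + 6 = 6
  Event 4 (adjust +9): 6 + 9 = 15
  Event 5 (restock 25): 15 + 25 = 40
  Event 6 (restock 18): 40 + 18 = 58
  Event 7 (sale 10): sell min(10,58)=10. stock: 58 - 10 = 48. total_sold = 31
  Event 8 (sale 20): sell min(20,48)=20. stock: 48 - 20 = 28. total_sold = 51
  Event 9 (return 1): 28 + 1 = 29
  Event 10 (sale 15): sell min(15,29)=15. stock: 29 - 15 = 14. total_sold = 66
  Event 11 (sale 14): sell min(14,14)=14. stock: 14 - 14 = 0. total_sold = 80
  Event 12 (sale 8): sell min(8,0)=0. stock: 0 - 0 = 0. total_sold = 80
  Event 13 (adjust +10): 0 + 10 = 10
  Event 14 (restock 12): 10 + 12 = 22
Final: stock = 22, total_sold = 80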